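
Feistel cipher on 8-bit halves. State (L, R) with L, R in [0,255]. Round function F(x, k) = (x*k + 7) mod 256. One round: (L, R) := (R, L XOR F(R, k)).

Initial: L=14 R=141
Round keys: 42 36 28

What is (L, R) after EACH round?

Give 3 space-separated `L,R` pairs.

Answer: 141,39 39,14 14,168

Derivation:
Round 1 (k=42): L=141 R=39
Round 2 (k=36): L=39 R=14
Round 3 (k=28): L=14 R=168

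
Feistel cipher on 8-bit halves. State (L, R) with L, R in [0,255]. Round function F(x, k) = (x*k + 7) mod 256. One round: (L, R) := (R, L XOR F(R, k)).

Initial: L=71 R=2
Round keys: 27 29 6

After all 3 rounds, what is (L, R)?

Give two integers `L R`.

Round 1 (k=27): L=2 R=122
Round 2 (k=29): L=122 R=219
Round 3 (k=6): L=219 R=83

Answer: 219 83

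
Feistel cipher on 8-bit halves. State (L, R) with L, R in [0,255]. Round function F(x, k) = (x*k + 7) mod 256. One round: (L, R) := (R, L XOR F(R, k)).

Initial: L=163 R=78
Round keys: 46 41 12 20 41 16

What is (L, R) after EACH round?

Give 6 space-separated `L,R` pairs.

Round 1 (k=46): L=78 R=168
Round 2 (k=41): L=168 R=161
Round 3 (k=12): L=161 R=59
Round 4 (k=20): L=59 R=2
Round 5 (k=41): L=2 R=98
Round 6 (k=16): L=98 R=37

Answer: 78,168 168,161 161,59 59,2 2,98 98,37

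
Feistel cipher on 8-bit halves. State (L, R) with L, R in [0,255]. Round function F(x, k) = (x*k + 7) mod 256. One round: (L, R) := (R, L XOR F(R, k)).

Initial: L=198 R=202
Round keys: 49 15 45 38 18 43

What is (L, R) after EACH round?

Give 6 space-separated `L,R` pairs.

Round 1 (k=49): L=202 R=119
Round 2 (k=15): L=119 R=202
Round 3 (k=45): L=202 R=254
Round 4 (k=38): L=254 R=113
Round 5 (k=18): L=113 R=7
Round 6 (k=43): L=7 R=69

Answer: 202,119 119,202 202,254 254,113 113,7 7,69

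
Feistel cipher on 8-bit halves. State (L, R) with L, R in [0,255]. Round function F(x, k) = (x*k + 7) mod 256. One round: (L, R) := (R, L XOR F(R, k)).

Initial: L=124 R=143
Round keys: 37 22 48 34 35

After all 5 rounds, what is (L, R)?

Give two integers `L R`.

Round 1 (k=37): L=143 R=206
Round 2 (k=22): L=206 R=52
Round 3 (k=48): L=52 R=9
Round 4 (k=34): L=9 R=13
Round 5 (k=35): L=13 R=199

Answer: 13 199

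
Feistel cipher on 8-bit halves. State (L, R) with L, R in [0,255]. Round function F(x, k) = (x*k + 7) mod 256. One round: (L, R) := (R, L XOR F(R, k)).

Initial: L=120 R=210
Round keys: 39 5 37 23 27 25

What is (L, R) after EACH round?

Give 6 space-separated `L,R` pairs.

Round 1 (k=39): L=210 R=125
Round 2 (k=5): L=125 R=170
Round 3 (k=37): L=170 R=228
Round 4 (k=23): L=228 R=41
Round 5 (k=27): L=41 R=190
Round 6 (k=25): L=190 R=188

Answer: 210,125 125,170 170,228 228,41 41,190 190,188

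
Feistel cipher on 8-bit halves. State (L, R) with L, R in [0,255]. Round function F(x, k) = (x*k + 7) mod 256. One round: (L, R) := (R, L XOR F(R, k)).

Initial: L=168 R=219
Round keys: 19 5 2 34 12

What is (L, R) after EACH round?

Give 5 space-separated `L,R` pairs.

Answer: 219,224 224,188 188,159 159,153 153,172

Derivation:
Round 1 (k=19): L=219 R=224
Round 2 (k=5): L=224 R=188
Round 3 (k=2): L=188 R=159
Round 4 (k=34): L=159 R=153
Round 5 (k=12): L=153 R=172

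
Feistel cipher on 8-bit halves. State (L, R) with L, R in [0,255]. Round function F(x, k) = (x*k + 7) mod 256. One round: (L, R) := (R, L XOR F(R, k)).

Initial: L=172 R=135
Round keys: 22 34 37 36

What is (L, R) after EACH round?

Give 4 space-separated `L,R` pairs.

Answer: 135,13 13,70 70,40 40,225

Derivation:
Round 1 (k=22): L=135 R=13
Round 2 (k=34): L=13 R=70
Round 3 (k=37): L=70 R=40
Round 4 (k=36): L=40 R=225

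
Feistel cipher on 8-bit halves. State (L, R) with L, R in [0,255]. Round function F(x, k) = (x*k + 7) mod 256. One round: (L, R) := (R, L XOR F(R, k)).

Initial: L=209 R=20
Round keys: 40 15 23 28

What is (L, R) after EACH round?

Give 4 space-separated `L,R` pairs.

Answer: 20,246 246,101 101,236 236,178

Derivation:
Round 1 (k=40): L=20 R=246
Round 2 (k=15): L=246 R=101
Round 3 (k=23): L=101 R=236
Round 4 (k=28): L=236 R=178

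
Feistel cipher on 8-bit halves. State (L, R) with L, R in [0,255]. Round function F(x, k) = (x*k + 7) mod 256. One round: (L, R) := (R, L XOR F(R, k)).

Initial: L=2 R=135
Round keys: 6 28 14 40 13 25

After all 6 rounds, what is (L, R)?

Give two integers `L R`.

Answer: 250 10

Derivation:
Round 1 (k=6): L=135 R=51
Round 2 (k=28): L=51 R=28
Round 3 (k=14): L=28 R=188
Round 4 (k=40): L=188 R=123
Round 5 (k=13): L=123 R=250
Round 6 (k=25): L=250 R=10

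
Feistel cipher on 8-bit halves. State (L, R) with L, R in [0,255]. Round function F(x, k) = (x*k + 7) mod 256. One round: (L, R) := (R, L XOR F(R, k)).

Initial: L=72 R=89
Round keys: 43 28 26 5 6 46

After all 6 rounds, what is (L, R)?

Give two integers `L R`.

Round 1 (k=43): L=89 R=178
Round 2 (k=28): L=178 R=38
Round 3 (k=26): L=38 R=81
Round 4 (k=5): L=81 R=186
Round 5 (k=6): L=186 R=50
Round 6 (k=46): L=50 R=185

Answer: 50 185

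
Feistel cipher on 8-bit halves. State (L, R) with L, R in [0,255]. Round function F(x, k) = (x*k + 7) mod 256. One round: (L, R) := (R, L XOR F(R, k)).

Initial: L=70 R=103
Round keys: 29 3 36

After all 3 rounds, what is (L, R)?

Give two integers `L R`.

Round 1 (k=29): L=103 R=244
Round 2 (k=3): L=244 R=132
Round 3 (k=36): L=132 R=99

Answer: 132 99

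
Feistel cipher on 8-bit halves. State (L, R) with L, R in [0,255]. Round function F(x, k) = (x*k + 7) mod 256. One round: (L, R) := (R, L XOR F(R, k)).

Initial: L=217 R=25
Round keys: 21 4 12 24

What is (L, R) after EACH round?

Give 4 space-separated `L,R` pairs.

Answer: 25,205 205,34 34,82 82,149

Derivation:
Round 1 (k=21): L=25 R=205
Round 2 (k=4): L=205 R=34
Round 3 (k=12): L=34 R=82
Round 4 (k=24): L=82 R=149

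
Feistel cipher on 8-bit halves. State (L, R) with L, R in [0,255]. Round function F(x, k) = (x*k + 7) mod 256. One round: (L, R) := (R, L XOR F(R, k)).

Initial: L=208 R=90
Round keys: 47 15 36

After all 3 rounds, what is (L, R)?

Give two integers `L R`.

Answer: 32 218

Derivation:
Round 1 (k=47): L=90 R=93
Round 2 (k=15): L=93 R=32
Round 3 (k=36): L=32 R=218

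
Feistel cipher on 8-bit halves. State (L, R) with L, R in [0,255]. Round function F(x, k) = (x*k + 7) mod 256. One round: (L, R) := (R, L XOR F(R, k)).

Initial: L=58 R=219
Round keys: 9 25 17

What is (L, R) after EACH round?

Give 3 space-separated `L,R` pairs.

Answer: 219,128 128,92 92,163

Derivation:
Round 1 (k=9): L=219 R=128
Round 2 (k=25): L=128 R=92
Round 3 (k=17): L=92 R=163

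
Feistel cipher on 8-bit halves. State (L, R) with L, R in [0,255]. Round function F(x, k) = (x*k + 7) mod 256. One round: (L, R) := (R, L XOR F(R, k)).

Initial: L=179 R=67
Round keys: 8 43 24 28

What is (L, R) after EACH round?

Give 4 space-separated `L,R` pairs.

Round 1 (k=8): L=67 R=172
Round 2 (k=43): L=172 R=168
Round 3 (k=24): L=168 R=107
Round 4 (k=28): L=107 R=19

Answer: 67,172 172,168 168,107 107,19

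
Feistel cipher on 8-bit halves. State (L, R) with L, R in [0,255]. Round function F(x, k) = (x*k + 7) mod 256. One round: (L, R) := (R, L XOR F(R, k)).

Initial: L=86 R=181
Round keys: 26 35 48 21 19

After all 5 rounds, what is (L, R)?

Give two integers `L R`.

Answer: 190 41

Derivation:
Round 1 (k=26): L=181 R=63
Round 2 (k=35): L=63 R=17
Round 3 (k=48): L=17 R=8
Round 4 (k=21): L=8 R=190
Round 5 (k=19): L=190 R=41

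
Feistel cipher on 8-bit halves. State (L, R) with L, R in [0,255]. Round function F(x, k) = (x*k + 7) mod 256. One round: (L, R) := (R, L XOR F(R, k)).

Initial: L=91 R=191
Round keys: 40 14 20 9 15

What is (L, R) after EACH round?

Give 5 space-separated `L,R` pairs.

Answer: 191,132 132,128 128,131 131,34 34,134

Derivation:
Round 1 (k=40): L=191 R=132
Round 2 (k=14): L=132 R=128
Round 3 (k=20): L=128 R=131
Round 4 (k=9): L=131 R=34
Round 5 (k=15): L=34 R=134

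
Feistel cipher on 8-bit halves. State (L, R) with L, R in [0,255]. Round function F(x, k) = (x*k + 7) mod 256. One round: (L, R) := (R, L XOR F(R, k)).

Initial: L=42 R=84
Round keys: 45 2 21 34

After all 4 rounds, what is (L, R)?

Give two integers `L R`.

Round 1 (k=45): L=84 R=225
Round 2 (k=2): L=225 R=157
Round 3 (k=21): L=157 R=9
Round 4 (k=34): L=9 R=164

Answer: 9 164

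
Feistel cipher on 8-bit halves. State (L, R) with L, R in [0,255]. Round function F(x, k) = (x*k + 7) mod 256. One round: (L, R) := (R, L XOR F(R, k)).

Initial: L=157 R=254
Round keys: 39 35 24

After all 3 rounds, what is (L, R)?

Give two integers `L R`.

Round 1 (k=39): L=254 R=36
Round 2 (k=35): L=36 R=13
Round 3 (k=24): L=13 R=27

Answer: 13 27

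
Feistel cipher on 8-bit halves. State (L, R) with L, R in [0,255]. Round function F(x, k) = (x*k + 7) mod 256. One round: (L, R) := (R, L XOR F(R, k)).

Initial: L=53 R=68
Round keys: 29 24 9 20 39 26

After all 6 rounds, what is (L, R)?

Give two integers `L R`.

Answer: 63 201

Derivation:
Round 1 (k=29): L=68 R=142
Round 2 (k=24): L=142 R=19
Round 3 (k=9): L=19 R=60
Round 4 (k=20): L=60 R=164
Round 5 (k=39): L=164 R=63
Round 6 (k=26): L=63 R=201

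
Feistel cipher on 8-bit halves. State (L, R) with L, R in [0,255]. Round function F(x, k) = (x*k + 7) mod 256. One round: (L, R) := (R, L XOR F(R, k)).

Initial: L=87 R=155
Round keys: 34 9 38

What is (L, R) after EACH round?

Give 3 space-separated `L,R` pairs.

Round 1 (k=34): L=155 R=202
Round 2 (k=9): L=202 R=186
Round 3 (k=38): L=186 R=105

Answer: 155,202 202,186 186,105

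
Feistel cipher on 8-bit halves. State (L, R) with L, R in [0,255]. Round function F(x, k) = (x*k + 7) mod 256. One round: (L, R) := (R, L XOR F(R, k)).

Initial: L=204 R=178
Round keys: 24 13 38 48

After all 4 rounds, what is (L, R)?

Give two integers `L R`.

Answer: 68 51

Derivation:
Round 1 (k=24): L=178 R=123
Round 2 (k=13): L=123 R=244
Round 3 (k=38): L=244 R=68
Round 4 (k=48): L=68 R=51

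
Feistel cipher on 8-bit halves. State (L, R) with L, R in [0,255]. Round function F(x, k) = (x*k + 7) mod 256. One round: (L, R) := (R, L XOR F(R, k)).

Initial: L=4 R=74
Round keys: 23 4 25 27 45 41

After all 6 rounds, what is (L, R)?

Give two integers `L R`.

Round 1 (k=23): L=74 R=169
Round 2 (k=4): L=169 R=225
Round 3 (k=25): L=225 R=169
Round 4 (k=27): L=169 R=59
Round 5 (k=45): L=59 R=207
Round 6 (k=41): L=207 R=21

Answer: 207 21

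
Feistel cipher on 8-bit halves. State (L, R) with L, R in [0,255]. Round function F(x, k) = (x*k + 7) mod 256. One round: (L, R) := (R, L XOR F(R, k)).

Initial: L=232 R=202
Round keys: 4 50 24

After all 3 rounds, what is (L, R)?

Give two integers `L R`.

Round 1 (k=4): L=202 R=199
Round 2 (k=50): L=199 R=47
Round 3 (k=24): L=47 R=168

Answer: 47 168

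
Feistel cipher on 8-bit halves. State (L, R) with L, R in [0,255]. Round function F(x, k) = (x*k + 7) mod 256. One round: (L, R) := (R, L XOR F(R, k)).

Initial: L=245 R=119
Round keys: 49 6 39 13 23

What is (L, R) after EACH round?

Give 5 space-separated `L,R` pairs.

Answer: 119,59 59,30 30,162 162,95 95,50

Derivation:
Round 1 (k=49): L=119 R=59
Round 2 (k=6): L=59 R=30
Round 3 (k=39): L=30 R=162
Round 4 (k=13): L=162 R=95
Round 5 (k=23): L=95 R=50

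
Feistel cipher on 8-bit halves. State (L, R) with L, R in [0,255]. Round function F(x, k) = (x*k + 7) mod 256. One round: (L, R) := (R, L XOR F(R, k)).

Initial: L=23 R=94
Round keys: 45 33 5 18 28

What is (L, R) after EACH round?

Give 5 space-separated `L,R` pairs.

Round 1 (k=45): L=94 R=154
Round 2 (k=33): L=154 R=191
Round 3 (k=5): L=191 R=88
Round 4 (k=18): L=88 R=136
Round 5 (k=28): L=136 R=191

Answer: 94,154 154,191 191,88 88,136 136,191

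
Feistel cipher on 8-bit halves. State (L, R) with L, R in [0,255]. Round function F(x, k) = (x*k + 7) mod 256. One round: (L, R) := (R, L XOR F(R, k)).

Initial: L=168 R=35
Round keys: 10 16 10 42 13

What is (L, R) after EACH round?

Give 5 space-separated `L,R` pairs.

Round 1 (k=10): L=35 R=205
Round 2 (k=16): L=205 R=244
Round 3 (k=10): L=244 R=66
Round 4 (k=42): L=66 R=47
Round 5 (k=13): L=47 R=40

Answer: 35,205 205,244 244,66 66,47 47,40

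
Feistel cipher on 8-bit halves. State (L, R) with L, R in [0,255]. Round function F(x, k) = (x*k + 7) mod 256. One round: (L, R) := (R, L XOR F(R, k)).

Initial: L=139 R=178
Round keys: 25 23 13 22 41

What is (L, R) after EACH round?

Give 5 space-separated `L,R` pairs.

Answer: 178,226 226,231 231,32 32,32 32,7

Derivation:
Round 1 (k=25): L=178 R=226
Round 2 (k=23): L=226 R=231
Round 3 (k=13): L=231 R=32
Round 4 (k=22): L=32 R=32
Round 5 (k=41): L=32 R=7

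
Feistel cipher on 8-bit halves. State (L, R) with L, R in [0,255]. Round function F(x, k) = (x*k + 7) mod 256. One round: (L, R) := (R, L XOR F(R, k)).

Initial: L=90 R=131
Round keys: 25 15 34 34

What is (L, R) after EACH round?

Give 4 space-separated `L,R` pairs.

Round 1 (k=25): L=131 R=136
Round 2 (k=15): L=136 R=124
Round 3 (k=34): L=124 R=247
Round 4 (k=34): L=247 R=169

Answer: 131,136 136,124 124,247 247,169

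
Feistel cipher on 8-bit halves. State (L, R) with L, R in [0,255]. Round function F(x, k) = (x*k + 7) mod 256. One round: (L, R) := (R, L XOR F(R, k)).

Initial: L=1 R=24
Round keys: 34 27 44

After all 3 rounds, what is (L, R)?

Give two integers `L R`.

Round 1 (k=34): L=24 R=54
Round 2 (k=27): L=54 R=161
Round 3 (k=44): L=161 R=133

Answer: 161 133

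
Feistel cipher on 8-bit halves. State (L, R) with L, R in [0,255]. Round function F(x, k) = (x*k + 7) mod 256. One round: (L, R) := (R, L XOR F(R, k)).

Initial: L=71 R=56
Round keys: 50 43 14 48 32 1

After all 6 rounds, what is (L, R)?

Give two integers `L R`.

Round 1 (k=50): L=56 R=176
Round 2 (k=43): L=176 R=175
Round 3 (k=14): L=175 R=41
Round 4 (k=48): L=41 R=24
Round 5 (k=32): L=24 R=46
Round 6 (k=1): L=46 R=45

Answer: 46 45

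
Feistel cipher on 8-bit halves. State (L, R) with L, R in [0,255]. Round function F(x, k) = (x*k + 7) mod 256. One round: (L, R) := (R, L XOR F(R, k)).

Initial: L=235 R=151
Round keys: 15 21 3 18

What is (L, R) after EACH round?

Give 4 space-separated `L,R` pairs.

Answer: 151,11 11,121 121,121 121,240

Derivation:
Round 1 (k=15): L=151 R=11
Round 2 (k=21): L=11 R=121
Round 3 (k=3): L=121 R=121
Round 4 (k=18): L=121 R=240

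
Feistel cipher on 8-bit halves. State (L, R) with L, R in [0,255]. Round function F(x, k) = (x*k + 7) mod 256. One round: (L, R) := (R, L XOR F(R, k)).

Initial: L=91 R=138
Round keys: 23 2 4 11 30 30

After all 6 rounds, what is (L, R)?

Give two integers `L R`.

Answer: 52 96

Derivation:
Round 1 (k=23): L=138 R=54
Round 2 (k=2): L=54 R=249
Round 3 (k=4): L=249 R=221
Round 4 (k=11): L=221 R=127
Round 5 (k=30): L=127 R=52
Round 6 (k=30): L=52 R=96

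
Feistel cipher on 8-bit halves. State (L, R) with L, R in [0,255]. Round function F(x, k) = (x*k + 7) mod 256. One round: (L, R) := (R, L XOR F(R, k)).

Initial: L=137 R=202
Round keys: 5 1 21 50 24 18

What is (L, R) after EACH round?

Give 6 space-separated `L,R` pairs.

Round 1 (k=5): L=202 R=112
Round 2 (k=1): L=112 R=189
Round 3 (k=21): L=189 R=248
Round 4 (k=50): L=248 R=202
Round 5 (k=24): L=202 R=15
Round 6 (k=18): L=15 R=223

Answer: 202,112 112,189 189,248 248,202 202,15 15,223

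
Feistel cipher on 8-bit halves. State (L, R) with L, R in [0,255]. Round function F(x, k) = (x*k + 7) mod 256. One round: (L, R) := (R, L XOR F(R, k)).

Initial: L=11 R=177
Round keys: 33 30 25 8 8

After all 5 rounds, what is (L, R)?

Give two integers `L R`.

Round 1 (k=33): L=177 R=211
Round 2 (k=30): L=211 R=112
Round 3 (k=25): L=112 R=36
Round 4 (k=8): L=36 R=87
Round 5 (k=8): L=87 R=155

Answer: 87 155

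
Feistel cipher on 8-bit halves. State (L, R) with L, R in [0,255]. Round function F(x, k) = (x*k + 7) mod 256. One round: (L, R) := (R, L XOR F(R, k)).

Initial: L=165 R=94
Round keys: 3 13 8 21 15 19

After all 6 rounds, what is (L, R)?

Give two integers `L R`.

Round 1 (k=3): L=94 R=132
Round 2 (k=13): L=132 R=229
Round 3 (k=8): L=229 R=171
Round 4 (k=21): L=171 R=235
Round 5 (k=15): L=235 R=103
Round 6 (k=19): L=103 R=71

Answer: 103 71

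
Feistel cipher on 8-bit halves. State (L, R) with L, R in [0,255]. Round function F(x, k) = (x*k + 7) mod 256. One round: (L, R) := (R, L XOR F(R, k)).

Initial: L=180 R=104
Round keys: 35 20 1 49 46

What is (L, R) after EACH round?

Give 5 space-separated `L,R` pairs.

Round 1 (k=35): L=104 R=139
Round 2 (k=20): L=139 R=139
Round 3 (k=1): L=139 R=25
Round 4 (k=49): L=25 R=91
Round 5 (k=46): L=91 R=120

Answer: 104,139 139,139 139,25 25,91 91,120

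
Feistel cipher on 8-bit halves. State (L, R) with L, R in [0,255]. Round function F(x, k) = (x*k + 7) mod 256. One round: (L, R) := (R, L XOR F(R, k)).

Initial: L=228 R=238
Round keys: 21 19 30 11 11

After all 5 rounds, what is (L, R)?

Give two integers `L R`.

Answer: 85 200

Derivation:
Round 1 (k=21): L=238 R=105
Round 2 (k=19): L=105 R=60
Round 3 (k=30): L=60 R=102
Round 4 (k=11): L=102 R=85
Round 5 (k=11): L=85 R=200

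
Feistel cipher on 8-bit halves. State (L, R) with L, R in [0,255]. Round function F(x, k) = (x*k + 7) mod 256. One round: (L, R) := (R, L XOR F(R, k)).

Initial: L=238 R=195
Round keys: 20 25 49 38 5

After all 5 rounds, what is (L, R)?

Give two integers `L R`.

Answer: 70 206

Derivation:
Round 1 (k=20): L=195 R=173
Round 2 (k=25): L=173 R=47
Round 3 (k=49): L=47 R=171
Round 4 (k=38): L=171 R=70
Round 5 (k=5): L=70 R=206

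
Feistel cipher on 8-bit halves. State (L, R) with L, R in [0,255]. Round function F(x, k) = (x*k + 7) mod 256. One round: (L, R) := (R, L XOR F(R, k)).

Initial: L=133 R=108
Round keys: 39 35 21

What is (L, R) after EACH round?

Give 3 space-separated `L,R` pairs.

Answer: 108,254 254,173 173,198

Derivation:
Round 1 (k=39): L=108 R=254
Round 2 (k=35): L=254 R=173
Round 3 (k=21): L=173 R=198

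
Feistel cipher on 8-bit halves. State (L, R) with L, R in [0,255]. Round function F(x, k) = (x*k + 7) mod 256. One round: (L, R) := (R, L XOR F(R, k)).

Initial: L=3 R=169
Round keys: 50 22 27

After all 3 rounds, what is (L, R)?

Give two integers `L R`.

Round 1 (k=50): L=169 R=10
Round 2 (k=22): L=10 R=74
Round 3 (k=27): L=74 R=223

Answer: 74 223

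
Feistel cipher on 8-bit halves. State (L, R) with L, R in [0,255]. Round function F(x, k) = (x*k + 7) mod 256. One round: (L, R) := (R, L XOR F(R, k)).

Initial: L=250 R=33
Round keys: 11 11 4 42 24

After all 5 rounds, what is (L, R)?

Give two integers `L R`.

Round 1 (k=11): L=33 R=136
Round 2 (k=11): L=136 R=254
Round 3 (k=4): L=254 R=119
Round 4 (k=42): L=119 R=115
Round 5 (k=24): L=115 R=184

Answer: 115 184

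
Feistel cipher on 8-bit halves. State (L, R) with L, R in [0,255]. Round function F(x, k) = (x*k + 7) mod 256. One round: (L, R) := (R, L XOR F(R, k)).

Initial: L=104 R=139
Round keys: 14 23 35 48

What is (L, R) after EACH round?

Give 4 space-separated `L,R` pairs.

Round 1 (k=14): L=139 R=201
Round 2 (k=23): L=201 R=157
Round 3 (k=35): L=157 R=183
Round 4 (k=48): L=183 R=202

Answer: 139,201 201,157 157,183 183,202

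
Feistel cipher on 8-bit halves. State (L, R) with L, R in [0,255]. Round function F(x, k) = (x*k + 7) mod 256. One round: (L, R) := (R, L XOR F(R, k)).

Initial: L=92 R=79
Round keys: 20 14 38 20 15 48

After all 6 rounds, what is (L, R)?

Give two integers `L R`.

Round 1 (k=20): L=79 R=111
Round 2 (k=14): L=111 R=86
Round 3 (k=38): L=86 R=164
Round 4 (k=20): L=164 R=129
Round 5 (k=15): L=129 R=50
Round 6 (k=48): L=50 R=230

Answer: 50 230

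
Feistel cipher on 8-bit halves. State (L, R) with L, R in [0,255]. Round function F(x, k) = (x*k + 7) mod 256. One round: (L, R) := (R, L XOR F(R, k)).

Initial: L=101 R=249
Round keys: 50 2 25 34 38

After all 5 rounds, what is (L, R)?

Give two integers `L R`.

Round 1 (k=50): L=249 R=204
Round 2 (k=2): L=204 R=102
Round 3 (k=25): L=102 R=49
Round 4 (k=34): L=49 R=239
Round 5 (k=38): L=239 R=176

Answer: 239 176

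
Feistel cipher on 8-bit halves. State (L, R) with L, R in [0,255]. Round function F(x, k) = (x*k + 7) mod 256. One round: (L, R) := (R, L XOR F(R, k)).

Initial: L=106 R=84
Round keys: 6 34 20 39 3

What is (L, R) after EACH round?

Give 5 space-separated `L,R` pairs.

Answer: 84,149 149,133 133,254 254,60 60,69

Derivation:
Round 1 (k=6): L=84 R=149
Round 2 (k=34): L=149 R=133
Round 3 (k=20): L=133 R=254
Round 4 (k=39): L=254 R=60
Round 5 (k=3): L=60 R=69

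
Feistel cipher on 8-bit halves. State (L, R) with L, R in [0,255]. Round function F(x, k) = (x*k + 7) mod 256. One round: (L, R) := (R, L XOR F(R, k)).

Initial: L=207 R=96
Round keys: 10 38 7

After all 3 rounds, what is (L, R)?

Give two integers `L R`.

Round 1 (k=10): L=96 R=8
Round 2 (k=38): L=8 R=87
Round 3 (k=7): L=87 R=96

Answer: 87 96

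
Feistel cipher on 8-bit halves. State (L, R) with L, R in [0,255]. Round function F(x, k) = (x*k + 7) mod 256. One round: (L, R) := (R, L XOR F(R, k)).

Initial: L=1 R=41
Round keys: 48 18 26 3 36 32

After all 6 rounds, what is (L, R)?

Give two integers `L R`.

Answer: 202 35

Derivation:
Round 1 (k=48): L=41 R=182
Round 2 (k=18): L=182 R=250
Round 3 (k=26): L=250 R=221
Round 4 (k=3): L=221 R=100
Round 5 (k=36): L=100 R=202
Round 6 (k=32): L=202 R=35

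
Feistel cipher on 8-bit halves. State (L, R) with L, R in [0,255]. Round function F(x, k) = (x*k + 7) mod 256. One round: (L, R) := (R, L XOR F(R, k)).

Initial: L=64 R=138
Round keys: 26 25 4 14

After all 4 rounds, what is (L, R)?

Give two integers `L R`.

Answer: 12 127

Derivation:
Round 1 (k=26): L=138 R=75
Round 2 (k=25): L=75 R=208
Round 3 (k=4): L=208 R=12
Round 4 (k=14): L=12 R=127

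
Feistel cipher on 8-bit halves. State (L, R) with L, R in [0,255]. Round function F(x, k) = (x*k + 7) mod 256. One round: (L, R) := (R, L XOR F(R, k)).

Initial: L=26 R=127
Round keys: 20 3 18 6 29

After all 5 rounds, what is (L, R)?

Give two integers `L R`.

Answer: 234 49

Derivation:
Round 1 (k=20): L=127 R=233
Round 2 (k=3): L=233 R=189
Round 3 (k=18): L=189 R=184
Round 4 (k=6): L=184 R=234
Round 5 (k=29): L=234 R=49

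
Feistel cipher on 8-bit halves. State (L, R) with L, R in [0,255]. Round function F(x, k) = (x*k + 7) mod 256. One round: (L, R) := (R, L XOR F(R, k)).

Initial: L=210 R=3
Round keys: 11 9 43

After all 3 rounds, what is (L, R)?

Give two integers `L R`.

Answer: 210 183

Derivation:
Round 1 (k=11): L=3 R=250
Round 2 (k=9): L=250 R=210
Round 3 (k=43): L=210 R=183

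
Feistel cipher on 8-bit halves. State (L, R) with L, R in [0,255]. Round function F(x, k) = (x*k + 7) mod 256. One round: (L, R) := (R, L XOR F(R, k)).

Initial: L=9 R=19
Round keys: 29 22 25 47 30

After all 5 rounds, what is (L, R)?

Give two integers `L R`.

Answer: 235 159

Derivation:
Round 1 (k=29): L=19 R=39
Round 2 (k=22): L=39 R=114
Round 3 (k=25): L=114 R=14
Round 4 (k=47): L=14 R=235
Round 5 (k=30): L=235 R=159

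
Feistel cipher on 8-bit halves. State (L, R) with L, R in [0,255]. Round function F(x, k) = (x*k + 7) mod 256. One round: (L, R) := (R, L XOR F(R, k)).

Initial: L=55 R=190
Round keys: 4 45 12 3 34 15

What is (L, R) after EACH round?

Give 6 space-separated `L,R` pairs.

Answer: 190,200 200,145 145,27 27,201 201,162 162,76

Derivation:
Round 1 (k=4): L=190 R=200
Round 2 (k=45): L=200 R=145
Round 3 (k=12): L=145 R=27
Round 4 (k=3): L=27 R=201
Round 5 (k=34): L=201 R=162
Round 6 (k=15): L=162 R=76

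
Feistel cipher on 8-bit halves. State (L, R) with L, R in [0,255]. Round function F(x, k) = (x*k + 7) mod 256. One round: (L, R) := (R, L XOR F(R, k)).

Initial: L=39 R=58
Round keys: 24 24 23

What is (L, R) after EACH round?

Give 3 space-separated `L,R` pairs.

Round 1 (k=24): L=58 R=80
Round 2 (k=24): L=80 R=189
Round 3 (k=23): L=189 R=82

Answer: 58,80 80,189 189,82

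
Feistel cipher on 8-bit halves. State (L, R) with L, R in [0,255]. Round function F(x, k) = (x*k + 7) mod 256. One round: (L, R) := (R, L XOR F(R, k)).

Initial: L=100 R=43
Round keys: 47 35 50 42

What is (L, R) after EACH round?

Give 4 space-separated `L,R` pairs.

Answer: 43,136 136,180 180,167 167,217

Derivation:
Round 1 (k=47): L=43 R=136
Round 2 (k=35): L=136 R=180
Round 3 (k=50): L=180 R=167
Round 4 (k=42): L=167 R=217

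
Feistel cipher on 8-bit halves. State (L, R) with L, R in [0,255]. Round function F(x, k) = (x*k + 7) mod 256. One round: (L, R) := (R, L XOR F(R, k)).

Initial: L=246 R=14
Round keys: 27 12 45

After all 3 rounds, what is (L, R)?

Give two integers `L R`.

Answer: 149 79

Derivation:
Round 1 (k=27): L=14 R=119
Round 2 (k=12): L=119 R=149
Round 3 (k=45): L=149 R=79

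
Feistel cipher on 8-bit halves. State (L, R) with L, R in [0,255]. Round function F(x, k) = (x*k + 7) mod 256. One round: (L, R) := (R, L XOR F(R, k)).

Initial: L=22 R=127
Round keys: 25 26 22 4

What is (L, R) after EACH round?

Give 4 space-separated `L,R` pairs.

Answer: 127,120 120,72 72,79 79,11

Derivation:
Round 1 (k=25): L=127 R=120
Round 2 (k=26): L=120 R=72
Round 3 (k=22): L=72 R=79
Round 4 (k=4): L=79 R=11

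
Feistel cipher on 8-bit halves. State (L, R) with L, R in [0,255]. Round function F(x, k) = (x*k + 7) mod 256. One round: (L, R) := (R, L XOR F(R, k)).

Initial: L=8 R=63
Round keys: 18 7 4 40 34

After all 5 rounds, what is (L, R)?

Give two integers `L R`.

Answer: 186 253

Derivation:
Round 1 (k=18): L=63 R=125
Round 2 (k=7): L=125 R=77
Round 3 (k=4): L=77 R=70
Round 4 (k=40): L=70 R=186
Round 5 (k=34): L=186 R=253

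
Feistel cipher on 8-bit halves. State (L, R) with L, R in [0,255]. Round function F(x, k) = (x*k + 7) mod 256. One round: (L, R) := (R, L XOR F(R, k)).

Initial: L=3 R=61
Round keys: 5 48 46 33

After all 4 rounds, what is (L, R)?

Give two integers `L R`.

Answer: 168 133

Derivation:
Round 1 (k=5): L=61 R=59
Round 2 (k=48): L=59 R=42
Round 3 (k=46): L=42 R=168
Round 4 (k=33): L=168 R=133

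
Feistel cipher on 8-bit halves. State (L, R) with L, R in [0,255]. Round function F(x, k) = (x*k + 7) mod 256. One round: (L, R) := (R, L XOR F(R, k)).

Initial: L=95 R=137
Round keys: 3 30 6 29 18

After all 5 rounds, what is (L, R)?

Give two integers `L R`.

Answer: 197 195

Derivation:
Round 1 (k=3): L=137 R=253
Round 2 (k=30): L=253 R=36
Round 3 (k=6): L=36 R=34
Round 4 (k=29): L=34 R=197
Round 5 (k=18): L=197 R=195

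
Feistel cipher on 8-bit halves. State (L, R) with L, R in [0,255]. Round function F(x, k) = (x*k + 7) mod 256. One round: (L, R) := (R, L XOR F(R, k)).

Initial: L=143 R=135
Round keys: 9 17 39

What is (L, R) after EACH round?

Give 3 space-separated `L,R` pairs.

Round 1 (k=9): L=135 R=73
Round 2 (k=17): L=73 R=103
Round 3 (k=39): L=103 R=241

Answer: 135,73 73,103 103,241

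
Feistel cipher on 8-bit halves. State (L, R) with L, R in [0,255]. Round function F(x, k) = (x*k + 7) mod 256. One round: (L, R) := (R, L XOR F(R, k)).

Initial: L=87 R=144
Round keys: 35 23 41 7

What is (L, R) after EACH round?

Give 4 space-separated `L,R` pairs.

Answer: 144,224 224,183 183,182 182,182

Derivation:
Round 1 (k=35): L=144 R=224
Round 2 (k=23): L=224 R=183
Round 3 (k=41): L=183 R=182
Round 4 (k=7): L=182 R=182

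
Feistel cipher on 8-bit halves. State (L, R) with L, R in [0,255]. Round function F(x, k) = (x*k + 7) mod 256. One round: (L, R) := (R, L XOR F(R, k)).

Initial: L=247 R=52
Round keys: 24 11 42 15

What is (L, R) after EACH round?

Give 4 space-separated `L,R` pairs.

Round 1 (k=24): L=52 R=16
Round 2 (k=11): L=16 R=131
Round 3 (k=42): L=131 R=149
Round 4 (k=15): L=149 R=65

Answer: 52,16 16,131 131,149 149,65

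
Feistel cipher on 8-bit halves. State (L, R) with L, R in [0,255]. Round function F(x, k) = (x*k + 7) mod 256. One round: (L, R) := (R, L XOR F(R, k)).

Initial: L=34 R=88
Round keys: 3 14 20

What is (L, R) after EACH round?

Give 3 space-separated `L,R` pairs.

Answer: 88,45 45,37 37,198

Derivation:
Round 1 (k=3): L=88 R=45
Round 2 (k=14): L=45 R=37
Round 3 (k=20): L=37 R=198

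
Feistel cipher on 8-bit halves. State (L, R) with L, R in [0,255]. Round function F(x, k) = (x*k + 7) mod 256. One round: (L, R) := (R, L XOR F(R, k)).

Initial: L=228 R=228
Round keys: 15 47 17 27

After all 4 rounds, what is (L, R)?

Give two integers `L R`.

Round 1 (k=15): L=228 R=135
Round 2 (k=47): L=135 R=52
Round 3 (k=17): L=52 R=252
Round 4 (k=27): L=252 R=175

Answer: 252 175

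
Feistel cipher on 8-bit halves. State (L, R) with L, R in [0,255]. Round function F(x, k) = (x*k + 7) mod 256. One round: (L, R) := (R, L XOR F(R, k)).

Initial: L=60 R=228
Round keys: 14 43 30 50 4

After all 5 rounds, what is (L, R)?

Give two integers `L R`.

Answer: 179 191

Derivation:
Round 1 (k=14): L=228 R=67
Round 2 (k=43): L=67 R=172
Round 3 (k=30): L=172 R=108
Round 4 (k=50): L=108 R=179
Round 5 (k=4): L=179 R=191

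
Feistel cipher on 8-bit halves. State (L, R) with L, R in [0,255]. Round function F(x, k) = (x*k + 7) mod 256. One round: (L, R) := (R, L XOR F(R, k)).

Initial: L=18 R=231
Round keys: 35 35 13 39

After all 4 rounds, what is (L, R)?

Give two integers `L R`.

Round 1 (k=35): L=231 R=142
Round 2 (k=35): L=142 R=150
Round 3 (k=13): L=150 R=43
Round 4 (k=39): L=43 R=2

Answer: 43 2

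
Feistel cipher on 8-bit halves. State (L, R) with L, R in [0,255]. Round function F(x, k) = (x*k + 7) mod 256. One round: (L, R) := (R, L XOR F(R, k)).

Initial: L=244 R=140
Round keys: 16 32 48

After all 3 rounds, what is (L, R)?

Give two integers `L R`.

Answer: 235 36

Derivation:
Round 1 (k=16): L=140 R=51
Round 2 (k=32): L=51 R=235
Round 3 (k=48): L=235 R=36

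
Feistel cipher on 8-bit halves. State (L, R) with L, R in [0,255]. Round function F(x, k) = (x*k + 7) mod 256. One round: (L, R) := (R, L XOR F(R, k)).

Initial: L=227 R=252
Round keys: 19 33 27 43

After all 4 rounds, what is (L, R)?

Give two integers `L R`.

Round 1 (k=19): L=252 R=88
Round 2 (k=33): L=88 R=163
Round 3 (k=27): L=163 R=96
Round 4 (k=43): L=96 R=132

Answer: 96 132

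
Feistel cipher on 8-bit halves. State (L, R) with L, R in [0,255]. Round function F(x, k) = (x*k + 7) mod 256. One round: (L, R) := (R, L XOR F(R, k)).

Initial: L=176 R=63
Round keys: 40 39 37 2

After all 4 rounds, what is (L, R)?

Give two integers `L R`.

Answer: 157 142

Derivation:
Round 1 (k=40): L=63 R=111
Round 2 (k=39): L=111 R=207
Round 3 (k=37): L=207 R=157
Round 4 (k=2): L=157 R=142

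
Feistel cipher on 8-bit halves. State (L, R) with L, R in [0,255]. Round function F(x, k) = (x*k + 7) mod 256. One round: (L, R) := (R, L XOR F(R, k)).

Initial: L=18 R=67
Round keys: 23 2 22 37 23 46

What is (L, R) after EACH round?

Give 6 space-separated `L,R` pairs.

Answer: 67,30 30,0 0,25 25,164 164,218 218,151

Derivation:
Round 1 (k=23): L=67 R=30
Round 2 (k=2): L=30 R=0
Round 3 (k=22): L=0 R=25
Round 4 (k=37): L=25 R=164
Round 5 (k=23): L=164 R=218
Round 6 (k=46): L=218 R=151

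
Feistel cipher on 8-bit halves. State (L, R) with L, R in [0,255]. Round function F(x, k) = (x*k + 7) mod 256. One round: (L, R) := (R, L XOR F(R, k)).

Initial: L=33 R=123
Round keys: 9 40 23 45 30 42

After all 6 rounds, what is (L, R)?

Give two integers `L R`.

Round 1 (k=9): L=123 R=123
Round 2 (k=40): L=123 R=68
Round 3 (k=23): L=68 R=88
Round 4 (k=45): L=88 R=59
Round 5 (k=30): L=59 R=169
Round 6 (k=42): L=169 R=250

Answer: 169 250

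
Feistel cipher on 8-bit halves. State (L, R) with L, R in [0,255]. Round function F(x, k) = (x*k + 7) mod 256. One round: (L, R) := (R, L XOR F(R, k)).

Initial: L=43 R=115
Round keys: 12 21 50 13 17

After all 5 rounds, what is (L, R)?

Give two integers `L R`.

Round 1 (k=12): L=115 R=64
Round 2 (k=21): L=64 R=52
Round 3 (k=50): L=52 R=111
Round 4 (k=13): L=111 R=158
Round 5 (k=17): L=158 R=234

Answer: 158 234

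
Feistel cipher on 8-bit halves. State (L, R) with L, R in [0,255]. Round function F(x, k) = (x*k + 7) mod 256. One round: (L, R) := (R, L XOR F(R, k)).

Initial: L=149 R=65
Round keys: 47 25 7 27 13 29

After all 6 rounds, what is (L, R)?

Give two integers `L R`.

Answer: 165 151

Derivation:
Round 1 (k=47): L=65 R=99
Round 2 (k=25): L=99 R=243
Round 3 (k=7): L=243 R=207
Round 4 (k=27): L=207 R=47
Round 5 (k=13): L=47 R=165
Round 6 (k=29): L=165 R=151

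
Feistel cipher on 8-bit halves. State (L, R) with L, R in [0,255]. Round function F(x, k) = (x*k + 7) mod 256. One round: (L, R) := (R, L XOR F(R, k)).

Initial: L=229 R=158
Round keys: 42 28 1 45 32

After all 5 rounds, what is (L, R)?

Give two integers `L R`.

Answer: 44 105

Derivation:
Round 1 (k=42): L=158 R=22
Round 2 (k=28): L=22 R=241
Round 3 (k=1): L=241 R=238
Round 4 (k=45): L=238 R=44
Round 5 (k=32): L=44 R=105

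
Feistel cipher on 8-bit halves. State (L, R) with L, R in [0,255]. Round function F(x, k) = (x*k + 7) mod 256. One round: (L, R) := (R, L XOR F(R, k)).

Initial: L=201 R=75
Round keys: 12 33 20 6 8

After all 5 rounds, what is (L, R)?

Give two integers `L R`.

Round 1 (k=12): L=75 R=66
Round 2 (k=33): L=66 R=194
Round 3 (k=20): L=194 R=109
Round 4 (k=6): L=109 R=87
Round 5 (k=8): L=87 R=210

Answer: 87 210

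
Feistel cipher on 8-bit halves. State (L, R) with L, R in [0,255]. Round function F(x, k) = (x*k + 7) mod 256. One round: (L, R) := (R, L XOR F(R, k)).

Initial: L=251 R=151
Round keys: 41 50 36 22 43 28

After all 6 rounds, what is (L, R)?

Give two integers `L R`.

Round 1 (k=41): L=151 R=205
Round 2 (k=50): L=205 R=134
Round 3 (k=36): L=134 R=18
Round 4 (k=22): L=18 R=21
Round 5 (k=43): L=21 R=156
Round 6 (k=28): L=156 R=2

Answer: 156 2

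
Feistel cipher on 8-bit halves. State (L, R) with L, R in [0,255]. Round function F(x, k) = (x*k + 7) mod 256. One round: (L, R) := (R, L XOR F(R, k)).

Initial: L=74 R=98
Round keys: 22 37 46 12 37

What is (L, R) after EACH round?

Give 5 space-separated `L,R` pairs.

Answer: 98,57 57,38 38,226 226,185 185,38

Derivation:
Round 1 (k=22): L=98 R=57
Round 2 (k=37): L=57 R=38
Round 3 (k=46): L=38 R=226
Round 4 (k=12): L=226 R=185
Round 5 (k=37): L=185 R=38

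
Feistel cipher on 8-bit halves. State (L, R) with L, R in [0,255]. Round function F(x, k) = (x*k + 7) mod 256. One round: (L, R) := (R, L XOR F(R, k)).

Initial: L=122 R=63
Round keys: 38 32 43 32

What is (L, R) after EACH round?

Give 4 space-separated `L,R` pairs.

Round 1 (k=38): L=63 R=27
Round 2 (k=32): L=27 R=88
Round 3 (k=43): L=88 R=212
Round 4 (k=32): L=212 R=223

Answer: 63,27 27,88 88,212 212,223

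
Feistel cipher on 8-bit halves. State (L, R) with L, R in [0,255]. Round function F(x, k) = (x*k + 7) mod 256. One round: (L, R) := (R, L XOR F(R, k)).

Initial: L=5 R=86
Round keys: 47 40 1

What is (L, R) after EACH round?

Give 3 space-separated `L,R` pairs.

Round 1 (k=47): L=86 R=212
Round 2 (k=40): L=212 R=113
Round 3 (k=1): L=113 R=172

Answer: 86,212 212,113 113,172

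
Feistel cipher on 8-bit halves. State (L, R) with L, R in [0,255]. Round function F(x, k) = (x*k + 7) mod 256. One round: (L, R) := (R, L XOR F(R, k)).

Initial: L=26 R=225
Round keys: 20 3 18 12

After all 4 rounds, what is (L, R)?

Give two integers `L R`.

Answer: 12 252

Derivation:
Round 1 (k=20): L=225 R=129
Round 2 (k=3): L=129 R=107
Round 3 (k=18): L=107 R=12
Round 4 (k=12): L=12 R=252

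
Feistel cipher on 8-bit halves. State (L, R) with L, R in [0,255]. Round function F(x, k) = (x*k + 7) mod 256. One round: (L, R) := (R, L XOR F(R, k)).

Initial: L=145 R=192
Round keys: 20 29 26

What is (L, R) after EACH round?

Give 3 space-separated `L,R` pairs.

Answer: 192,150 150,197 197,159

Derivation:
Round 1 (k=20): L=192 R=150
Round 2 (k=29): L=150 R=197
Round 3 (k=26): L=197 R=159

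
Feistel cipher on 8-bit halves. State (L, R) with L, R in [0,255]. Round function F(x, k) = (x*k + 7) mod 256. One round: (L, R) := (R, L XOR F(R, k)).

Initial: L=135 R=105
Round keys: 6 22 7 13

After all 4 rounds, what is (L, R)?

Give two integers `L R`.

Answer: 151 88

Derivation:
Round 1 (k=6): L=105 R=250
Round 2 (k=22): L=250 R=234
Round 3 (k=7): L=234 R=151
Round 4 (k=13): L=151 R=88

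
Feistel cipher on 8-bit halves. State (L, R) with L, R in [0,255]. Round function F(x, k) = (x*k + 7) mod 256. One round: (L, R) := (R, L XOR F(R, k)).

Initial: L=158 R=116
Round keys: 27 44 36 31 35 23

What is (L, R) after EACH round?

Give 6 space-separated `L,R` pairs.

Round 1 (k=27): L=116 R=221
Round 2 (k=44): L=221 R=119
Round 3 (k=36): L=119 R=30
Round 4 (k=31): L=30 R=222
Round 5 (k=35): L=222 R=127
Round 6 (k=23): L=127 R=174

Answer: 116,221 221,119 119,30 30,222 222,127 127,174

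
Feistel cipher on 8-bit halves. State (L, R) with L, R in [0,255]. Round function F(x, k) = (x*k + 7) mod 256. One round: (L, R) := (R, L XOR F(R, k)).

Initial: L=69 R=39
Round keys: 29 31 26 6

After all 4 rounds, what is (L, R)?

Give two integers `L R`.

Round 1 (k=29): L=39 R=55
Round 2 (k=31): L=55 R=151
Round 3 (k=26): L=151 R=106
Round 4 (k=6): L=106 R=20

Answer: 106 20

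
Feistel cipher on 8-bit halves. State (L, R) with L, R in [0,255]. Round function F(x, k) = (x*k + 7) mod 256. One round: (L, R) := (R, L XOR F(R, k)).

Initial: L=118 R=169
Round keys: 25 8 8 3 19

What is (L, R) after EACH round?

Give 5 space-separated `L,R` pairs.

Round 1 (k=25): L=169 R=254
Round 2 (k=8): L=254 R=94
Round 3 (k=8): L=94 R=9
Round 4 (k=3): L=9 R=124
Round 5 (k=19): L=124 R=50

Answer: 169,254 254,94 94,9 9,124 124,50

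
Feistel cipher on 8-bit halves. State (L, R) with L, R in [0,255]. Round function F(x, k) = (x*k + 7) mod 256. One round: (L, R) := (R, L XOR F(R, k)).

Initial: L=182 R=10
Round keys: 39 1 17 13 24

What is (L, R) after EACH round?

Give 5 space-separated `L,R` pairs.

Answer: 10,59 59,72 72,244 244,35 35,187

Derivation:
Round 1 (k=39): L=10 R=59
Round 2 (k=1): L=59 R=72
Round 3 (k=17): L=72 R=244
Round 4 (k=13): L=244 R=35
Round 5 (k=24): L=35 R=187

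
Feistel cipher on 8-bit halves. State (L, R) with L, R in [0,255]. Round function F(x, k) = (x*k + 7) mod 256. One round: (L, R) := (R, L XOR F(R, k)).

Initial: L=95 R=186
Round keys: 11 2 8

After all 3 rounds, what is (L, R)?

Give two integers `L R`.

Answer: 1 85

Derivation:
Round 1 (k=11): L=186 R=90
Round 2 (k=2): L=90 R=1
Round 3 (k=8): L=1 R=85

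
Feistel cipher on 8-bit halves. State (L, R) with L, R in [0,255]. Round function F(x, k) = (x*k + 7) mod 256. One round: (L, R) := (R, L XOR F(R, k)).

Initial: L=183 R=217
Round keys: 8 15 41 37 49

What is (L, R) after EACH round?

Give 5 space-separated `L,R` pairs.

Round 1 (k=8): L=217 R=120
Round 2 (k=15): L=120 R=214
Round 3 (k=41): L=214 R=53
Round 4 (k=37): L=53 R=102
Round 5 (k=49): L=102 R=184

Answer: 217,120 120,214 214,53 53,102 102,184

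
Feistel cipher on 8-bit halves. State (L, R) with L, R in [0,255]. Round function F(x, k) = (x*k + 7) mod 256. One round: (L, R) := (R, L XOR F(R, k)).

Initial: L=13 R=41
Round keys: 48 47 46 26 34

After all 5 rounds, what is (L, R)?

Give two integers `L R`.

Answer: 141 196

Derivation:
Round 1 (k=48): L=41 R=186
Round 2 (k=47): L=186 R=4
Round 3 (k=46): L=4 R=5
Round 4 (k=26): L=5 R=141
Round 5 (k=34): L=141 R=196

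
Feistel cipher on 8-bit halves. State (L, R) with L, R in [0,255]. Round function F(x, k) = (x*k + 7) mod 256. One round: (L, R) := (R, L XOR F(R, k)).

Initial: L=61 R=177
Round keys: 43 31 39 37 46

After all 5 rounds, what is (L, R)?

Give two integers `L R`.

Answer: 109 244

Derivation:
Round 1 (k=43): L=177 R=255
Round 2 (k=31): L=255 R=89
Round 3 (k=39): L=89 R=105
Round 4 (k=37): L=105 R=109
Round 5 (k=46): L=109 R=244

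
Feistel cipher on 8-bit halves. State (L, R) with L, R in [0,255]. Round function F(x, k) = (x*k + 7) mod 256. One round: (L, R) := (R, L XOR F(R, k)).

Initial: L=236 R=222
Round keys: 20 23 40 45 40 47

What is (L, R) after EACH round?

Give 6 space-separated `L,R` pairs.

Answer: 222,179 179,194 194,228 228,217 217,11 11,213

Derivation:
Round 1 (k=20): L=222 R=179
Round 2 (k=23): L=179 R=194
Round 3 (k=40): L=194 R=228
Round 4 (k=45): L=228 R=217
Round 5 (k=40): L=217 R=11
Round 6 (k=47): L=11 R=213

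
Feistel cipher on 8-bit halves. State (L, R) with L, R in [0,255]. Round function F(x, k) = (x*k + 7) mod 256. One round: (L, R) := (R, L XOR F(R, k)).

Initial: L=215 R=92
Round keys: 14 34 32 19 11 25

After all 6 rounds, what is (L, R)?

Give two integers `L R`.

Round 1 (k=14): L=92 R=216
Round 2 (k=34): L=216 R=235
Round 3 (k=32): L=235 R=191
Round 4 (k=19): L=191 R=223
Round 5 (k=11): L=223 R=35
Round 6 (k=25): L=35 R=173

Answer: 35 173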